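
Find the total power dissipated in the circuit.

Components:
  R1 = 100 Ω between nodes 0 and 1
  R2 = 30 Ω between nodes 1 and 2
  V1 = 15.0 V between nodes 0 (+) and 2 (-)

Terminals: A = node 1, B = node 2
Nodal analysis, taking node 2 as the 0 V reference.
Source V1 fixes V_0 = 15 V.
KCL at each unknown node (sum of currents leaving = 0; resistances in Ω):
  Node 1: (V_1 - 15)/100 + (V_1 - 0)/30 = 0
Collecting terms: 0.04333 × V_1 = 0.15  =>  V_1 = 3.462 V
Power in each resistor, P = (ΔV)²/R:
  P_R1 = (15 - 3.462)²/100 = 1.331 W
  P_R2 = (3.462 - 0)²/30 = 0.3994 W
P_total = P_R1 + P_R2 = 1.731 W

Final answer: 1.731 W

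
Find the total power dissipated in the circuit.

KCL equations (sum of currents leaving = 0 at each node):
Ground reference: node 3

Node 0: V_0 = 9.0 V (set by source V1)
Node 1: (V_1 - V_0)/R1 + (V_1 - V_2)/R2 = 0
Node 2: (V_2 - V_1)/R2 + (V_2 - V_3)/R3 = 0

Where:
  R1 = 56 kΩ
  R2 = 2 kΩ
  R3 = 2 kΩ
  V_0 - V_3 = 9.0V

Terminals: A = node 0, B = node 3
Nodal analysis, taking node 3 as the 0 V reference.
Source V1 fixes V_0 = 9 V.
KCL at each unknown node (sum of currents leaving = 0; resistances in Ω):
  Node 1: (V_1 - 9)/56000 + (V_1 - V_2)/2000 = 0
  Node 2: (V_2 - V_1)/2000 + (V_2 - 0)/2000 = 0
Collecting terms (coefficients in siemens):
  0.0005179·V_1 - 0.0005·V_2 = 0.0001607
  0.001·V_2 - 0.0005·V_1 = 0
Determinant D = (0.0005179)(0.001) - (-0.0005)(-0.0005) = 0.0000002679
V_1 = [(0.0001607)(0.001) - (-0.0005)(0)]/D = 0.6 V
V_2 = [(0.0005179)(0) - (0.0001607)(-0.0005)]/D = 0.3 V
Power in each resistor, P = (ΔV)²/R:
  P_R1 = (9 - 0.6)²/56000 = 0.00126 W
  P_R2 = (0.6 - 0.3)²/2000 = 0.000045 W
  P_R3 = (0.3 - 0)²/2000 = 0.000045 W
P_total = P_R1 + P_R2 + P_R3 = 0.00135 W

Final answer: 0.00135 W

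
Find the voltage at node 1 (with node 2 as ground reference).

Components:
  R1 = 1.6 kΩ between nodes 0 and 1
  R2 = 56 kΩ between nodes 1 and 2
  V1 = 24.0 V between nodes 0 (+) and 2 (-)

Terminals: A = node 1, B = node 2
Nodal analysis, taking node 2 as the 0 V reference.
Source V1 fixes V_0 = 24 V.
KCL at each unknown node (sum of currents leaving = 0; resistances in Ω):
  Node 1: (V_1 - 24)/1600 + (V_1 - 0)/56000 = 0
Collecting terms: 0.0006429 × V_1 = 0.015  =>  V_1 = 23.33 V
The requested potential is V_1 = 23.33 V.

Final answer: V_1 = 23.33 V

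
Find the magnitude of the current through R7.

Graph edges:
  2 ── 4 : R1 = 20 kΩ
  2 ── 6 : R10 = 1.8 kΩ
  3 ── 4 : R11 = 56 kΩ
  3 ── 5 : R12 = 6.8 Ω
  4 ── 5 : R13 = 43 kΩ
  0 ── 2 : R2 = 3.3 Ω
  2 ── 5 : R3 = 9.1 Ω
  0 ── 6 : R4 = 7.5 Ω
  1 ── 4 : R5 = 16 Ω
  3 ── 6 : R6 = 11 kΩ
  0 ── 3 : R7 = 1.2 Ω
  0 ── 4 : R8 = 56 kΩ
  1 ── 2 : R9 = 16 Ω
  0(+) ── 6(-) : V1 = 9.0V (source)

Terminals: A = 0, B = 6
Nodal analysis, taking node 6 as the 0 V reference.
Source V1 fixes V_0 = 9 V.
KCL at each unknown node (sum of currents leaving = 0; resistances in Ω):
  Node 1: (V_1 - V_4)/16 + (V_1 - V_2)/16 = 0
  Node 2: (V_2 - V_4)/20000 + (V_2 - 9)/3.3 + (V_2 - V_5)/9.1 + (V_2 - V_1)/16 + (V_2 - 0)/1800 = 0
  Node 3: (V_3 - 0)/11000 + (V_3 - 9)/1.2 + (V_3 - V_4)/56000 + (V_3 - V_5)/6.8 = 0
  Node 4: (V_4 - V_2)/20000 + (V_4 - V_1)/16 + (V_4 - 9)/56000 + (V_4 - V_3)/56000 + (V_4 - V_5)/43000 = 0
  Node 5: (V_5 - V_2)/9.1 + (V_5 - V_3)/6.8 + (V_5 - V_4)/43000 = 0
Collecting terms (coefficients in siemens):
  0.125·V_1 - 0.0625·V_2 - 0.0625·V_4 = 0
  0.476·V_2 - 0.0625·V_1 - 0.00005·V_4 - 0.1099·V_5 = 2.727
  0.9805·V_3 - 0.00001786·V_4 - 0.1471·V_5 = 7.5
  0.06261·V_4 - 0.0625·V_1 - 0.00005·V_2 - 0.00001786·V_3 - 0.00002326·V_5 = 0.0001607
  0.257·V_5 - 0.1099·V_2 - 0.1471·V_3 - 0.00002326·V_4 = 0
Solving these 5 simultaneous equations (Gaussian elimination) gives:
  V_1 = 8.986 V, V_2 = 8.986 V, V_3 = 8.998 V, V_4 = 8.986 V
  V_5 = 8.993 V
I_R7 = (V_0 - V_3)/R7 = (9 - 8.998)/1.2 = 0.001578 A
|I_R7| = 0.001578 A

Final answer: |I_R7| = 0.001578 A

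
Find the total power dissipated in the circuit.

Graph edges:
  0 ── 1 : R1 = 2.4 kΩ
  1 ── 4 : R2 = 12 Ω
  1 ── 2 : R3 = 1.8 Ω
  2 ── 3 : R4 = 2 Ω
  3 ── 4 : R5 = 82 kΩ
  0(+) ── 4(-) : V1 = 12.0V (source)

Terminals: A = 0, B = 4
Nodal analysis, taking node 4 as the 0 V reference.
Source V1 fixes V_0 = 12 V.
KCL at each unknown node (sum of currents leaving = 0; resistances in Ω):
  Node 1: (V_1 - 12)/2400 + (V_1 - 0)/12 + (V_1 - V_2)/1.8 = 0
  Node 2: (V_2 - V_1)/1.8 + (V_2 - V_3)/2 = 0
  Node 3: (V_3 - V_2)/2 + (V_3 - 0)/82000 = 0
Collecting terms (coefficients in siemens):
  0.6393·V_1 - 0.5556·V_2 = 0.005
  1.056·V_2 - 0.5556·V_1 - 0.5·V_3 = 0
  0.5·V_3 - 0.5·V_2 = 0
Solving these 3 simultaneous equations (Gaussian elimination) gives:
  V_1 = 0.05969 V, V_2 = 0.05969 V, V_3 = 0.05969 V
Power in each resistor, P = (ΔV)²/R:
  P_R1 = (12 - 0.05969)²/2400 = 0.0594 W
  P_R2 = (0.05969 - 0)²/12 = 0.0002969 W
  P_R3 = (0.05969 - 0.05969)²/1.8 = 0.0000000000009538 W
  P_R4 = (0.05969 - 0.05969)²/2 = 0.00000000000106 W
  P_R5 = (0.05969 - 0)²/82000 = 0.00000004345 W
P_total = P_R1 + P_R2 + P_R3 + P_R4 + P_R5 = 0.0597 W

Final answer: 0.0597 W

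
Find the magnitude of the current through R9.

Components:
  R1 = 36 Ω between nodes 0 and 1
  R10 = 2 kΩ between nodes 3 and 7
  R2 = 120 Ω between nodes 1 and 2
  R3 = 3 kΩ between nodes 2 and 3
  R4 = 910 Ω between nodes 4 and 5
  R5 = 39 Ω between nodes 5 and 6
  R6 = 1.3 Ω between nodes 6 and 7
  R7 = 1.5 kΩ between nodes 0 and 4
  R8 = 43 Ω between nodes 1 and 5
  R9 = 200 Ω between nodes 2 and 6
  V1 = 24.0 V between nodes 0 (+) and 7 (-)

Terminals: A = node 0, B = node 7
Nodal analysis, taking node 7 as the 0 V reference.
Source V1 fixes V_0 = 24 V.
KCL at each unknown node (sum of currents leaving = 0; resistances in Ω):
  Node 1: (V_1 - 24)/36 + (V_1 - V_2)/120 + (V_1 - V_5)/43 = 0
  Node 2: (V_2 - V_1)/120 + (V_2 - V_3)/3000 + (V_2 - V_6)/200 = 0
  Node 3: (V_3 - V_2)/3000 + (V_3 - 0)/2000 = 0
  Node 4: (V_4 - V_5)/910 + (V_4 - 24)/1500 = 0
  Node 5: (V_5 - V_4)/910 + (V_5 - V_6)/39 + (V_5 - V_1)/43 = 0
  Node 6: (V_6 - V_5)/39 + (V_6 - 0)/1.3 + (V_6 - V_2)/200 = 0
Collecting terms (coefficients in siemens):
  0.05937·V_1 - 0.008333·V_2 - 0.02326·V_5 = 0.6667
  0.01367·V_2 - 0.008333·V_1 - 0.0003333·V_3 - 0.005·V_6 = 0
  0.0008333·V_3 - 0.0003333·V_2 = 0
  0.001766·V_4 - 0.001099·V_5 = 0.016
  0.05·V_5 - 0.02326·V_1 - 0.001099·V_4 - 0.02564·V_6 = 0
  0.7999·V_6 - 0.005·V_2 - 0.02564·V_5 = 0
Solving these 6 simultaneous equations (Gaussian elimination) gives:
  V_1 = 15.62 V, V_2 = 9.735 V, V_3 = 3.894 V, V_4 = 13.87 V
  V_5 = 7.731 V, V_6 = 0.3087 V
I_R9 = (V_2 - V_6)/R9 = (9.735 - 0.3087)/200 = 0.04713 A
|I_R9| = 0.04713 A

Final answer: |I_R9| = 0.04713 A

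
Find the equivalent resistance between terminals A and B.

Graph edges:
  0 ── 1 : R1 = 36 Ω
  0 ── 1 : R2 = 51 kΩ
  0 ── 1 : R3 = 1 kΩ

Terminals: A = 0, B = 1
Reduce the network between node 0 (A) and node 1 (B) by series/parallel combination:
  Rp1 = R1 ‖ R2 ‖ R3 (parallel, all between nodes 0 and 1) = 1/(1/36 + 1/51000 + 1/1000) = 34.73 Ω
R_eq = 34.73 Ω

Final answer: 34.73 Ω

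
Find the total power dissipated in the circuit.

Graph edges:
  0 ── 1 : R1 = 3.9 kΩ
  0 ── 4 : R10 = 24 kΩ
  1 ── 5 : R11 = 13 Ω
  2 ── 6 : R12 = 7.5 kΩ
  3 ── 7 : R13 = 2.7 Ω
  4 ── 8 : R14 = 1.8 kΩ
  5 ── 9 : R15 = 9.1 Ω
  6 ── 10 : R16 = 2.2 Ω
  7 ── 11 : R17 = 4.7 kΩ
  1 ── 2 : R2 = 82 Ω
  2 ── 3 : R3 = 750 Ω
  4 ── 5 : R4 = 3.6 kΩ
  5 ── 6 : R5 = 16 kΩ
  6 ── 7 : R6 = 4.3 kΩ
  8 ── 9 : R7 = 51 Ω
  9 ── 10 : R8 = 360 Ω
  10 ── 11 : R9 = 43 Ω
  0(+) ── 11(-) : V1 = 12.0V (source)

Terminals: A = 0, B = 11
Nodal analysis, taking node 11 as the 0 V reference.
Source V1 fixes V_0 = 12 V.
KCL at each unknown node (sum of currents leaving = 0; resistances in Ω):
  Node 1: (V_1 - 12)/3900 + (V_1 - V_2)/82 + (V_1 - V_5)/13 = 0
  Node 2: (V_2 - V_1)/82 + (V_2 - V_3)/750 + (V_2 - V_6)/7500 = 0
  Node 3: (V_3 - V_2)/750 + (V_3 - V_7)/2.7 = 0
  Node 4: (V_4 - V_5)/3600 + (V_4 - 12)/24000 + (V_4 - V_8)/1800 = 0
  Node 5: (V_5 - V_4)/3600 + (V_5 - V_6)/16000 + (V_5 - V_1)/13 + (V_5 - V_9)/9.1 = 0
  Node 6: (V_6 - V_5)/16000 + (V_6 - V_7)/4300 + (V_6 - V_2)/7500 + (V_6 - V_10)/2.2 = 0
  Node 7: (V_7 - V_6)/4300 + (V_7 - V_3)/2.7 + (V_7 - 0)/4700 = 0
  Node 8: (V_8 - V_9)/51 + (V_8 - V_4)/1800 = 0
  Node 9: (V_9 - V_8)/51 + (V_9 - V_10)/360 + (V_9 - V_5)/9.1 = 0
  Node 10: (V_10 - V_9)/360 + (V_10 - 0)/43 + (V_10 - V_6)/2.2 = 0
Collecting terms (coefficients in siemens):
  0.08937·V_1 - 0.0122·V_2 - 0.07692·V_5 = 0.003077
  0.01366·V_2 - 0.0122·V_1 - 0.001333·V_3 - 0.0001333·V_6 = 0
  0.3717·V_3 - 0.001333·V_2 - 0.3704·V_7 = 0
  0.000875·V_4 - 0.0002778·V_5 - 0.0005556·V_8 = 0.0005
  0.1872·V_5 - 0.07692·V_1 - 0.0002778·V_4 - 0.0000625·V_6 - 0.1099·V_9 = 0
  0.455·V_6 - 0.0001333·V_2 - 0.0000625·V_5 - 0.0002326·V_7 - 0.4545·V_10 = 0
  0.3708·V_7 - 0.3704·V_3 - 0.0002326·V_6 = 0
  0.02016·V_8 - 0.0005556·V_4 - 0.01961·V_9 = 0
  0.1323·V_9 - 0.1099·V_5 - 0.01961·V_8 - 0.002778·V_10 = 0
  0.4806·V_10 - 0.4545·V_6 - 0.002778·V_9 = 0
Solving these 10 simultaneous equations (Gaussian elimination) gives:
  V_1 = 1.146 V, V_2 = 1.107 V, V_3 = 0.8472 V, V_4 = 1.63 V
  V_5 = 1.116 V, V_6 = 0.1313 V, V_7 = 0.8463 V, V_8 = 1.109 V
  V_9 = 1.094 V, V_10 = 0.1305 V
Power in each resistor, P = (ΔV)²/R:
  P_R1 = (12 - 1.146)²/3900 = 0.03021 W
  P_R2 = (1.146 - 1.107)²/82 = 0.00001861 W
  P_R3 = (1.107 - 0.8472)²/750 = 0.00008996 W
  P_R4 = (1.63 - 1.116)²/3600 = 0.00007335 W
  P_R5 = (1.116 - 0.1313)²/16000 = 0.00006061 W
  P_R6 = (0.1313 - 0.8463)²/4300 = 0.0001189 W
  P_R7 = (1.109 - 1.094)²/51 = 0.00000427 W
  P_R8 = (1.094 - 0.1305)²/360 = 0.00258 W
  P_R9 = (0.1305 - 0)²/43 = 0.0003961 W
  P_R10 = (12 - 1.63)²/24000 = 0.004481 W
  P_R11 = (1.146 - 1.116)²/13 = 0.00006917 W
  P_R12 = (1.107 - 0.1313)²/7500 = 0.0001269 W
  P_R13 = (0.8472 - 0.8463)²/2.7 = 0.0000003238 W
  P_R14 = (1.63 - 1.109)²/1800 = 0.0001507 W
  P_R15 = (1.116 - 1.094)²/9.1 = 0.00005189 W
  P_R16 = (0.1313 - 0.1305)²/2.2 = 0.0000002818 W
  P_R17 = (0.8463 - 0)²/4700 = 0.0001524 W
P_total = P_R1 + P_R2 + P_R3 + P_R4 + P_R5 + P_R6 + P_R7 + P_R8 + P_R9 + P_R10 + P_R11 + P_R12 + P_R13 + P_R14 + P_R15 + P_R16 + P_R17 = 0.03858 W

Final answer: 0.03858 W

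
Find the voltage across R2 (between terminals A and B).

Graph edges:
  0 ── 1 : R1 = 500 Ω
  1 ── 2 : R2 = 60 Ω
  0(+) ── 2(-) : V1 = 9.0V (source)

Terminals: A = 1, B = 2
R1 and R2 are in series across V1 (node 0 → node 1 → node 2), and the output A–B is taken across R2, so this is a voltage divider.
Series current: I = V1/(R1 + R2) = 9/(500 + 60) = 9/560 = 0.01607 A
V_R2 = I × R2 = V1 × R2/(R1 + R2) = 9 × 60/560 = 0.9643 V

Final answer: 0.9643 V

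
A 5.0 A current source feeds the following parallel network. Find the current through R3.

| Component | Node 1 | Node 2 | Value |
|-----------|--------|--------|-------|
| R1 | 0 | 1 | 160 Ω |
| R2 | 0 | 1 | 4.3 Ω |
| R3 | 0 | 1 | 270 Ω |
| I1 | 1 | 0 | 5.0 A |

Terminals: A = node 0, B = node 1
All resistors sit directly between nodes 0 and 1, so they are in parallel and share one voltage V; the full source current 5 A splits among them.
1/R_par = 1/160 + 1/4.3 + 1/270 = 0.2425 S  =>  R_par = 4.124 Ω
V = I × R_par = 5 × 4.124 = 20.62 V
I_R3 = V/R3 = 20.62/270 = 0.07636 A

Final answer: 0.07636 A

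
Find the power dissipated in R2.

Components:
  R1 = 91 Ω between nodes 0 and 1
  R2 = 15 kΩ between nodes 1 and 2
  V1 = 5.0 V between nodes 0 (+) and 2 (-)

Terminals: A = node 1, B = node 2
Nodal analysis, taking node 2 as the 0 V reference.
Source V1 fixes V_0 = 5 V.
KCL at each unknown node (sum of currents leaving = 0; resistances in Ω):
  Node 1: (V_1 - 5)/91 + (V_1 - 0)/15000 = 0
Collecting terms: 0.01106 × V_1 = 0.05495  =>  V_1 = 4.97 V
I_R2 = (V_1 - V_2)/R2 = (4.97 - 0)/15000 = 0.0003313 A
P_R2 = I_R2² × R2 = (0.0003313)² × 15000 = 0.001647 W

Final answer: 0.001647 W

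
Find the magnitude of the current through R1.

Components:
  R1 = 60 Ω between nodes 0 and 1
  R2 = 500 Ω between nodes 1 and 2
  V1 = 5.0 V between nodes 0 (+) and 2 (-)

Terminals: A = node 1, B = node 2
Nodal analysis, taking node 2 as the 0 V reference.
Source V1 fixes V_0 = 5 V.
KCL at each unknown node (sum of currents leaving = 0; resistances in Ω):
  Node 1: (V_1 - 5)/60 + (V_1 - 0)/500 = 0
Collecting terms: 0.01867 × V_1 = 0.08333  =>  V_1 = 4.464 V
I_R1 = (V_0 - V_1)/R1 = (5 - 4.464)/60 = 0.008929 A
|I_R1| = 0.008929 A

Final answer: |I_R1| = 0.008929 A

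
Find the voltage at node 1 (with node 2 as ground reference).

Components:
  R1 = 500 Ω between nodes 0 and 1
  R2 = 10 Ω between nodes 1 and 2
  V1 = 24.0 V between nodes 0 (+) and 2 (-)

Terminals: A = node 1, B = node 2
Nodal analysis, taking node 2 as the 0 V reference.
Source V1 fixes V_0 = 24 V.
KCL at each unknown node (sum of currents leaving = 0; resistances in Ω):
  Node 1: (V_1 - 24)/500 + (V_1 - 0)/10 = 0
Collecting terms: 0.102 × V_1 = 0.048  =>  V_1 = 0.4706 V
The requested potential is V_1 = 0.4706 V.

Final answer: V_1 = 0.4706 V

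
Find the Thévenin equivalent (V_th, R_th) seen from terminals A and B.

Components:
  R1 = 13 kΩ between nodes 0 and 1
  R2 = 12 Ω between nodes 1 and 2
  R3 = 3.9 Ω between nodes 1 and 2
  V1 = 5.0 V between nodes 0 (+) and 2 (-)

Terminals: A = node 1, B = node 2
Step 1 — V_th is the open-circuit voltage V_A - V_B (nothing connected across the terminals).
Nodal analysis, taking node 2 as the 0 V reference.
Source V1 fixes V_0 = 5 V.
KCL at each unknown node (sum of currents leaving = 0; resistances in Ω):
  Node 1: (V_1 - 5)/13000 + (V_1 - 0)/12 + (V_1 - 0)/3.9 = 0
Collecting terms: 0.3398 × V_1 = 0.0003846  =>  V_1 = 0.001132 V
V_th = V_1 - V_2 = 0.001132 - 0 = 0.001132 V
Step 2 — R_th: zero the source — replace V1 by a short circuit (node 2 merges into node 0) — and find the resistance seen between A (node 1) and B (node 0).
Reduce the network between node 1 (A) and node 0 (B) by series/parallel combination:
  Rp1 = R1 ‖ R2 ‖ R3 (parallel, all between nodes 0 and 1) = 1/(1/13000 + 1/12 + 1/3.9) = 2.943 Ω
R_th = 2.943 Ω

Final answer: V_th = 0.001132 V, R_th = 2.943 Ω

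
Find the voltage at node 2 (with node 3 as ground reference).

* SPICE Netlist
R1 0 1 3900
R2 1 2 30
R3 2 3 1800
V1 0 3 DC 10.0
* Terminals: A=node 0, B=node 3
Nodal analysis, taking node 3 as the 0 V reference.
Source V1 fixes V_0 = 10 V.
KCL at each unknown node (sum of currents leaving = 0; resistances in Ω):
  Node 1: (V_1 - 10)/3900 + (V_1 - V_2)/30 = 0
  Node 2: (V_2 - V_1)/30 + (V_2 - 0)/1800 = 0
Collecting terms (coefficients in siemens):
  0.03359·V_1 - 0.03333·V_2 = 0.002564
  0.03389·V_2 - 0.03333·V_1 = 0
Determinant D = (0.03359)(0.03389) - (-0.03333)(-0.03333) = 0.00002721
V_1 = [(0.002564)(0.03389) - (-0.03333)(0)]/D = 3.194 V
V_2 = [(0.03359)(0) - (0.002564)(-0.03333)]/D = 3.141 V
The requested potential is V_2 = 3.141 V.

Final answer: V_2 = 3.141 V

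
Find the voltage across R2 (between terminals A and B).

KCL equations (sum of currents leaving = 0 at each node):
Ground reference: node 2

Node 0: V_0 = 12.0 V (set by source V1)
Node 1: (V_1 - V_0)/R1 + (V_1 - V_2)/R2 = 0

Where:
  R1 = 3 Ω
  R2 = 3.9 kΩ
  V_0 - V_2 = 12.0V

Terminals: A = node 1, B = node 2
R1 and R2 are in series across V1 (node 0 → node 1 → node 2), and the output A–B is taken across R2, so this is a voltage divider.
Series current: I = V1/(R1 + R2) = 12/(3 + 3900) = 12/3903 = 0.003075 A
V_R2 = I × R2 = V1 × R2/(R1 + R2) = 12 × 3900/3903 = 11.99 V

Final answer: 11.99 V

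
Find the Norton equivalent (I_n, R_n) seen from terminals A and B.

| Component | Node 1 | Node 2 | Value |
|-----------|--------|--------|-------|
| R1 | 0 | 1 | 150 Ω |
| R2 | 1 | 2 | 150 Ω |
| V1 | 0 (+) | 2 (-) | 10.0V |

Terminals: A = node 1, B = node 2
Find the Thévenin equivalent first; then I_n = V_th/R_th and R_n = R_th.
Step 1 — V_th is the open-circuit voltage V_A - V_B (nothing connected across the terminals).
Nodal analysis, taking node 2 as the 0 V reference.
Source V1 fixes V_0 = 10 V.
KCL at each unknown node (sum of currents leaving = 0; resistances in Ω):
  Node 1: (V_1 - 10)/150 + (V_1 - 0)/150 = 0
Collecting terms: 0.01333 × V_1 = 0.06667  =>  V_1 = 5 V
V_th = V_1 - V_2 = 5 - 0 = 5 V
Step 2 — R_th: zero the source — replace V1 by a short circuit (node 2 merges into node 0) — and find the resistance seen between A (node 1) and B (node 0).
Reduce the network between node 1 (A) and node 0 (B) by series/parallel combination:
  Rp1 = R1 ‖ R2 (parallel, both between nodes 0 and 1) = 1/(1/150 + 1/150) = 75 Ω
R_th = 75 Ω
I_n = V_th/R_th = 5/75 = 0.06667 A, and R_n = R_th = 75 Ω

Final answer: I_n = 0.06667 A, R_n = 75 Ω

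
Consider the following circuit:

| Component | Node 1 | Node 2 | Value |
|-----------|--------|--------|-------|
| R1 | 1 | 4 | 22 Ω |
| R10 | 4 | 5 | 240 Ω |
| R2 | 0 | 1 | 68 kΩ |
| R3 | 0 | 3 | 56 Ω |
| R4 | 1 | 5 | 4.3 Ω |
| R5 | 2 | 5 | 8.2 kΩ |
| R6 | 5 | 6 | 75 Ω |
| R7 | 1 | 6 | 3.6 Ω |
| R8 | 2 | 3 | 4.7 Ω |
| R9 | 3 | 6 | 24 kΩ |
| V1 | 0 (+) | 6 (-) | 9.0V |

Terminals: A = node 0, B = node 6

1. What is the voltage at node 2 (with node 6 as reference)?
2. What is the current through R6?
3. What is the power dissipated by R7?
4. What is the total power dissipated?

Nodal analysis, taking node 6 as the 0 V reference.
Source V1 fixes V_0 = 9 V.
KCL at each unknown node (sum of currents leaving = 0; resistances in Ω):
  Node 1: (V_1 - V_4)/22 + (V_1 - 9)/68000 + (V_1 - V_5)/4.3 + (V_1 - 0)/3.6 = 0
  Node 2: (V_2 - V_5)/8200 + (V_2 - V_3)/4.7 = 0
  Node 3: (V_3 - 9)/56 + (V_3 - V_2)/4.7 + (V_3 - 0)/24000 = 0
  Node 4: (V_4 - V_1)/22 + (V_4 - V_5)/240 = 0
  Node 5: (V_5 - V_1)/4.3 + (V_5 - V_2)/8200 + (V_5 - 0)/75 + (V_5 - V_4)/240 = 0
Collecting terms (coefficients in siemens):
  0.5558·V_1 - 0.04545·V_4 - 0.2326·V_5 = 0.0001324
  0.2129·V_2 - 0.2128·V_3 - 0.000122·V_5 = 0
  0.2307·V_3 - 0.2128·V_2 = 0.1607
  0.04962·V_4 - 0.04545·V_1 - 0.004167·V_5 = 0
  0.2502·V_5 - 0.2326·V_1 - 0.000122·V_2 - 0.004167·V_4 = 0
Solving these 5 simultaneous equations (Gaussian elimination) gives:
  V_1 = 0.003996 V, V_2 = 8.913 V, V_3 = 8.918 V, V_4 = 0.004343 V
  V_5 = 0.008131 V
Part 1:
  Read off the nodal solution: V_2 = 8.913 V
Part 2:
  I_R6 = (V_5 - V_6)/R6 = (0.008131 - 0)/75 = 0.0001084 A
  Magnitude: I_R6 = 0.0001084 A
Part 3:
  I_R7 = (V_1 - V_6)/R7 = (0.003996 - 0)/3.6 = 0.00111 A
  P_R7 = I_R7² × R7 = (0.00111)² × 3.6 = 0.000004435 W
Part 4:
  Power in each resistor, P = (ΔV)²/R:
    P_R1 = (0.003996 - 0.004343)²/22 = 0.000000005482 W
    P_R2 = (9 - 0.003996)²/68000 = 0.00119 W
    P_R3 = (9 - 8.918)²/56 = 0.000119 W
    P_R4 = (0.003996 - 0.008131)²/4.3 = 0.000003978 W
    P_R5 = (8.913 - 0.008131)²/8200 = 0.009671 W
    P_R6 = (0.008131 - 0)²/75 = 0.0000008816 W
    P_R7 = (0.003996 - 0)²/3.6 = 0.000004435 W
    P_R8 = (8.913 - 8.918)²/4.7 = 0.000005543 W
    P_R9 = (8.918 - 0)²/24000 = 0.003314 W
    P_R10 = (0.004343 - 0.008131)²/240 = 0.0000000598 W
  P_total = P_R1 + P_R2 + P_R3 + P_R4 + P_R5 + P_R6 + P_R7 + P_R8 + P_R9 + P_R10 = 0.01431 W

Final answers:
1. V_2 = 8.913 V
2. I_R6 = 0.0001084 A
3. P_R7 = 4.435e-06 W
4. P_total = 0.01431 W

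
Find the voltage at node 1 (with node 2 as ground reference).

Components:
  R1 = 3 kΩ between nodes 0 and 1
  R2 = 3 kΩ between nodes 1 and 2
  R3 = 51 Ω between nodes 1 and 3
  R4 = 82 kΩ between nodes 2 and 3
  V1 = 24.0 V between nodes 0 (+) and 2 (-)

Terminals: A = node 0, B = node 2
Nodal analysis, taking node 2 as the 0 V reference.
Source V1 fixes V_0 = 24 V.
KCL at each unknown node (sum of currents leaving = 0; resistances in Ω):
  Node 1: (V_1 - 24)/3000 + (V_1 - 0)/3000 + (V_1 - V_3)/51 = 0
  Node 3: (V_3 - V_1)/51 + (V_3 - 0)/82000 = 0
Collecting terms (coefficients in siemens):
  0.02027·V_1 - 0.01961·V_3 = 0.008
  0.01962·V_3 - 0.01961·V_1 = 0
Determinant D = (0.02027)(0.01962) - (-0.01961)(-0.01961) = 0.00001332
V_1 = [(0.008)(0.01962) - (-0.01961)(0)]/D = 11.78 V
V_3 = [(0.02027)(0) - (0.008)(-0.01961)]/D = 11.78 V
The requested potential is V_1 = 11.78 V.

Final answer: V_1 = 11.78 V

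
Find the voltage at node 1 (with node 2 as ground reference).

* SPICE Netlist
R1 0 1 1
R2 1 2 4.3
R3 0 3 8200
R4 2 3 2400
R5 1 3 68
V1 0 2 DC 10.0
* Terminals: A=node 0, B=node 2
Nodal analysis, taking node 2 as the 0 V reference.
Source V1 fixes V_0 = 10 V.
KCL at each unknown node (sum of currents leaving = 0; resistances in Ω):
  Node 1: (V_1 - 10)/1 + (V_1 - 0)/4.3 + (V_1 - V_3)/68 = 0
  Node 3: (V_3 - 10)/8200 + (V_3 - 0)/2400 + (V_3 - V_1)/68 = 0
Collecting terms (coefficients in siemens):
  1.247·V_1 - 0.01471·V_3 = 10
  0.01524·V_3 - 0.01471·V_1 = 0.00122
Determinant D = (1.247)(0.01524) - (-0.01471)(-0.01471) = 0.0188
V_1 = [(10)(0.01524) - (-0.01471)(0.00122)]/D = 8.111 V
V_3 = [(1.247)(0.00122) - (10)(-0.01471)]/D = 7.904 V
The requested potential is V_1 = 8.111 V.

Final answer: V_1 = 8.111 V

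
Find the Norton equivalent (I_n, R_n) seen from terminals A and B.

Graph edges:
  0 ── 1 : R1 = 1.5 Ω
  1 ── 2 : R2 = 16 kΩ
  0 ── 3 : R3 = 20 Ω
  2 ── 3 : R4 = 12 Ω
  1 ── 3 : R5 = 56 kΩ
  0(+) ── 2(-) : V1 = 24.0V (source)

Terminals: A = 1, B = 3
Find the Thévenin equivalent first; then I_n = V_th/R_th and R_n = R_th.
Step 1 — V_th is the open-circuit voltage V_A - V_B (nothing connected across the terminals).
Nodal analysis, taking node 2 as the 0 V reference.
Source V1 fixes V_0 = 24 V.
KCL at each unknown node (sum of currents leaving = 0; resistances in Ω):
  Node 1: (V_1 - 24)/1.5 + (V_1 - 0)/16000 + (V_1 - V_3)/56000 = 0
  Node 3: (V_3 - 24)/20 + (V_3 - 0)/12 + (V_3 - V_1)/56000 = 0
Collecting terms (coefficients in siemens):
  0.6667·V_1 - 0.00001786·V_3 = 16
  0.1334·V_3 - 0.00001786·V_1 = 1.2
Determinant D = (0.6667)(0.1334) - (-0.00001786)(-0.00001786) = 0.08891
V_1 = [(16)(0.1334) - (-0.00001786)(1.2)]/D = 24 V
V_3 = [(0.6667)(1.2) - (16)(-0.00001786)]/D = 9.002 V
V_th = V_1 - V_3 = 24 - 9.002 = 15 V
Step 2 — R_th: zero the source — replace V1 by a short circuit (node 2 merges into node 0) — and find the resistance seen between A (node 1) and B (node 3).
Reduce the network between node 1 (A) and node 3 (B) by series/parallel combination:
  Rp1 = R1 ‖ R2 (parallel, both between nodes 0 and 1) = 1/(1/1.5 + 1/16000) = 1.5 Ω
  Rp2 = R3 ‖ R4 (parallel, both between nodes 0 and 3) = 1/(1/20 + 1/12) = 7.5 Ω
  Rs1 = Rp1 + Rp2 (series, joined only at node 0) = 1.5 + 7.5 = 9 Ω
  Rp3 = R5 ‖ Rs1 (parallel, both between nodes 1 and 3) = 1/(1/56000 + 1/9) = 8.998 Ω
R_th = 8.998 Ω
I_n = V_th/R_th = 15/8.998 = 1.666 A, and R_n = R_th = 8.998 Ω

Final answer: I_n = 1.666 A, R_n = 8.998 Ω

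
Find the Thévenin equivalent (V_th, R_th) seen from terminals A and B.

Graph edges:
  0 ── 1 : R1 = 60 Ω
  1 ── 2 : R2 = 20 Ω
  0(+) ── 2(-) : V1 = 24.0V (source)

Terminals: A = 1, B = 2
Step 1 — V_th is the open-circuit voltage V_A - V_B (nothing connected across the terminals).
Nodal analysis, taking node 2 as the 0 V reference.
Source V1 fixes V_0 = 24 V.
KCL at each unknown node (sum of currents leaving = 0; resistances in Ω):
  Node 1: (V_1 - 24)/60 + (V_1 - 0)/20 = 0
Collecting terms: 0.06667 × V_1 = 0.4  =>  V_1 = 6 V
V_th = V_1 - V_2 = 6 - 0 = 6 V
Step 2 — R_th: zero the source — replace V1 by a short circuit (node 2 merges into node 0) — and find the resistance seen between A (node 1) and B (node 0).
Reduce the network between node 1 (A) and node 0 (B) by series/parallel combination:
  Rp1 = R1 ‖ R2 (parallel, both between nodes 0 and 1) = 1/(1/60 + 1/20) = 15 Ω
R_th = 15 Ω

Final answer: V_th = 6 V, R_th = 15 Ω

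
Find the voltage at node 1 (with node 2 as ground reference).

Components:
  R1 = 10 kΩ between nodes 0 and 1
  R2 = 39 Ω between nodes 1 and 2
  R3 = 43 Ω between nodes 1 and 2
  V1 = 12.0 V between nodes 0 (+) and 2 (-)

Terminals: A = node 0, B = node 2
Nodal analysis, taking node 2 as the 0 V reference.
Source V1 fixes V_0 = 12 V.
KCL at each unknown node (sum of currents leaving = 0; resistances in Ω):
  Node 1: (V_1 - 12)/10000 + (V_1 - 0)/39 + (V_1 - 0)/43 = 0
Collecting terms: 0.049 × V_1 = 0.0012  =>  V_1 = 0.02449 V
The requested potential is V_1 = 0.02449 V.

Final answer: V_1 = 0.02449 V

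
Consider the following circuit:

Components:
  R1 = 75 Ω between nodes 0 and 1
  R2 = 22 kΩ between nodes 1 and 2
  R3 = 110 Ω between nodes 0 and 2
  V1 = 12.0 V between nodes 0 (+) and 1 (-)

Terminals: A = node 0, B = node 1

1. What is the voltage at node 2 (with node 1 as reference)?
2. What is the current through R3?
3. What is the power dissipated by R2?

Nodal analysis, taking node 1 as the 0 V reference.
Source V1 fixes V_0 = 12 V.
KCL at each unknown node (sum of currents leaving = 0; resistances in Ω):
  Node 2: (V_2 - 0)/22000 + (V_2 - 12)/110 = 0
Collecting terms: 0.009136 × V_2 = 0.1091  =>  V_2 = 11.94 V
Part 1:
  Read off the nodal solution: V_2 = 11.94 V
Part 2:
  I_R3 = (V_0 - V_2)/R3 = (12 - 11.94)/110 = 0.0005427 A
  Magnitude: I_R3 = 0.0005427 A
Part 3:
  I_R2 = (V_1 - V_2)/R2 = (0 - 11.94)/22000 = -0.0005427 A
  P_R2 = I_R2² × R2 = (-0.0005427)² × 22000 = 0.00648 W

Final answers:
1. V_2 = 11.94 V
2. I_R3 = 0.0005427 A
3. P_R2 = 0.00648 W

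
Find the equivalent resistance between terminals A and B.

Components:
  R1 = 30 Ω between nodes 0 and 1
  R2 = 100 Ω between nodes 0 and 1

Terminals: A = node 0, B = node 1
Reduce the network between node 0 (A) and node 1 (B) by series/parallel combination:
  Rp1 = R1 ‖ R2 (parallel, both between nodes 0 and 1) = 1/(1/30 + 1/100) = 23.08 Ω
R_eq = 23.08 Ω

Final answer: 23.08 Ω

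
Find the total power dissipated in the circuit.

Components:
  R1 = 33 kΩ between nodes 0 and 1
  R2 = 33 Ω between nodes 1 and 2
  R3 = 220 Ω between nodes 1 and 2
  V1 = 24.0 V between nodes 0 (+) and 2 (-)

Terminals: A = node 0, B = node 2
Nodal analysis, taking node 2 as the 0 V reference.
Source V1 fixes V_0 = 24 V.
KCL at each unknown node (sum of currents leaving = 0; resistances in Ω):
  Node 1: (V_1 - 24)/33000 + (V_1 - 0)/33 + (V_1 - 0)/220 = 0
Collecting terms: 0.03488 × V_1 = 0.0007273  =>  V_1 = 0.02085 V
Power in each resistor, P = (ΔV)²/R:
  P_R1 = (24 - 0.02085)²/33000 = 0.01742 W
  P_R2 = (0.02085 - 0)²/33 = 0.00001318 W
  P_R3 = (0.02085 - 0)²/220 = 0.000001976 W
P_total = P_R1 + P_R2 + P_R3 = 0.01744 W

Final answer: 0.01744 W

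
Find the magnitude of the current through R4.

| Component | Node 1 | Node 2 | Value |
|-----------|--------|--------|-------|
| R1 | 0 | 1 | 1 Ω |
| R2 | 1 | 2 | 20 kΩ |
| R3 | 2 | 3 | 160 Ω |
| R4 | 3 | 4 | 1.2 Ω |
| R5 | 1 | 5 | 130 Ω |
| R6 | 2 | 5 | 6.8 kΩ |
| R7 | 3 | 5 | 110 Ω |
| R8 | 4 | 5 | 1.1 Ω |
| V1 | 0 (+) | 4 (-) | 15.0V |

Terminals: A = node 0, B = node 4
Nodal analysis, taking node 4 as the 0 V reference.
Source V1 fixes V_0 = 15 V.
KCL at each unknown node (sum of currents leaving = 0; resistances in Ω):
  Node 1: (V_1 - 15)/1 + (V_1 - V_2)/20000 + (V_1 - V_5)/130 = 0
  Node 2: (V_2 - V_1)/20000 + (V_2 - V_3)/160 + (V_2 - V_5)/6800 = 0
  Node 3: (V_3 - V_2)/160 + (V_3 - 0)/1.2 + (V_3 - V_5)/110 = 0
  Node 5: (V_5 - V_1)/130 + (V_5 - V_2)/6800 + (V_5 - V_3)/110 + (V_5 - 0)/1.1 = 0
Collecting terms (coefficients in siemens):
  1.008·V_1 - 0.00005·V_2 - 0.007692·V_5 = 15
  0.006447·V_2 - 0.00005·V_1 - 0.00625·V_3 - 0.0001471·V_5 = 0
  0.8487·V_3 - 0.00625·V_2 - 0.009091·V_5 = 0
  0.926·V_5 - 0.007692·V_1 - 0.0001471·V_2 - 0.009091·V_3 = 0
Solving these 4 simultaneous equations (Gaussian elimination) gives:
  V_1 = 14.89 V, V_2 = 0.1204 V, V_3 = 0.002212 V, V_5 = 0.1237 V
I_R4 = (V_3 - V_4)/R4 = (0.002212 - 0)/1.2 = 0.001843 A
|I_R4| = 0.001843 A

Final answer: |I_R4| = 0.001843 A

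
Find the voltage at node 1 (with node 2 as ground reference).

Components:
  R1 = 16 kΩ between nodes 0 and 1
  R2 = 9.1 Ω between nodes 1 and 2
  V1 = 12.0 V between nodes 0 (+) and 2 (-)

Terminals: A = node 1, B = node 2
Nodal analysis, taking node 2 as the 0 V reference.
Source V1 fixes V_0 = 12 V.
KCL at each unknown node (sum of currents leaving = 0; resistances in Ω):
  Node 1: (V_1 - 12)/16000 + (V_1 - 0)/9.1 = 0
Collecting terms: 0.11 × V_1 = 0.00075  =>  V_1 = 0.006821 V
The requested potential is V_1 = 0.006821 V.

Final answer: V_1 = 0.006821 V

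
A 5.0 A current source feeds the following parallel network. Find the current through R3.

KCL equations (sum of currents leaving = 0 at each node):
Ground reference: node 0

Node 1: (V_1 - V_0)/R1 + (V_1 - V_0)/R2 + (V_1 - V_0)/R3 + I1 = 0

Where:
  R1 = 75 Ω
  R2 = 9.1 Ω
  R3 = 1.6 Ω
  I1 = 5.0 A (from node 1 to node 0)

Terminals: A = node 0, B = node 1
All resistors sit directly between nodes 0 and 1, so they are in parallel and share one voltage V; the full source current 5 A splits among them.
1/R_par = 1/75 + 1/9.1 + 1/1.6 = 0.7482 S  =>  R_par = 1.336 Ω
V = I × R_par = 5 × 1.336 = 6.682 V
I_R3 = V/R3 = 6.682/1.6 = 4.177 A

Final answer: 4.177 A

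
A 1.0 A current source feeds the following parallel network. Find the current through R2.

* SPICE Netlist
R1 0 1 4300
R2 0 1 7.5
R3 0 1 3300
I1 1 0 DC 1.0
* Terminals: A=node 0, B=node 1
All resistors sit directly between nodes 0 and 1, so they are in parallel and share one voltage V; the full source current 1 A splits among them.
1/R_par = 1/4300 + 1/7.5 + 1/3300 = 0.1339 S  =>  R_par = 7.47 Ω
V = I × R_par = 1 × 7.47 = 7.47 V
I_R2 = V/R2 = 7.47/7.5 = 0.996 A

Final answer: 0.996 A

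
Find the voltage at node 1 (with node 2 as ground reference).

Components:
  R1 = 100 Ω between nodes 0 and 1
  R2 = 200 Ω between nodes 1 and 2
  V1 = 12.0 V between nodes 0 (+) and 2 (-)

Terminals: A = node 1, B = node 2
Nodal analysis, taking node 2 as the 0 V reference.
Source V1 fixes V_0 = 12 V.
KCL at each unknown node (sum of currents leaving = 0; resistances in Ω):
  Node 1: (V_1 - 12)/100 + (V_1 - 0)/200 = 0
Collecting terms: 0.015 × V_1 = 0.12  =>  V_1 = 8 V
The requested potential is V_1 = 8 V.

Final answer: V_1 = 8 V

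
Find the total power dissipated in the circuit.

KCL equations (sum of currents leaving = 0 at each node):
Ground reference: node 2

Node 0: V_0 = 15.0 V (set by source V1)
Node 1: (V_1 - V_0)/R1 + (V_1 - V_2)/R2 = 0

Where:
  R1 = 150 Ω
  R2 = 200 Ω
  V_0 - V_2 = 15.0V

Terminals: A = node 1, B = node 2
Nodal analysis, taking node 2 as the 0 V reference.
Source V1 fixes V_0 = 15 V.
KCL at each unknown node (sum of currents leaving = 0; resistances in Ω):
  Node 1: (V_1 - 15)/150 + (V_1 - 0)/200 = 0
Collecting terms: 0.01167 × V_1 = 0.1  =>  V_1 = 8.571 V
Power in each resistor, P = (ΔV)²/R:
  P_R1 = (15 - 8.571)²/150 = 0.2755 W
  P_R2 = (8.571 - 0)²/200 = 0.3673 W
P_total = P_R1 + P_R2 = 0.6429 W

Final answer: 0.6429 W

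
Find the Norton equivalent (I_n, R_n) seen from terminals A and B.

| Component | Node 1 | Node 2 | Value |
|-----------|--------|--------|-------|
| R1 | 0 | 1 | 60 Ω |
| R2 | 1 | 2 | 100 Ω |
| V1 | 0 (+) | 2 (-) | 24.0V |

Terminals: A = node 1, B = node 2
Find the Thévenin equivalent first; then I_n = V_th/R_th and R_n = R_th.
Step 1 — V_th is the open-circuit voltage V_A - V_B (nothing connected across the terminals).
Nodal analysis, taking node 2 as the 0 V reference.
Source V1 fixes V_0 = 24 V.
KCL at each unknown node (sum of currents leaving = 0; resistances in Ω):
  Node 1: (V_1 - 24)/60 + (V_1 - 0)/100 = 0
Collecting terms: 0.02667 × V_1 = 0.4  =>  V_1 = 15 V
V_th = V_1 - V_2 = 15 - 0 = 15 V
Step 2 — R_th: zero the source — replace V1 by a short circuit (node 2 merges into node 0) — and find the resistance seen between A (node 1) and B (node 0).
Reduce the network between node 1 (A) and node 0 (B) by series/parallel combination:
  Rp1 = R1 ‖ R2 (parallel, both between nodes 0 and 1) = 1/(1/60 + 1/100) = 37.5 Ω
R_th = 37.5 Ω
I_n = V_th/R_th = 15/37.5 = 0.4 A, and R_n = R_th = 37.5 Ω

Final answer: I_n = 0.4 A, R_n = 37.5 Ω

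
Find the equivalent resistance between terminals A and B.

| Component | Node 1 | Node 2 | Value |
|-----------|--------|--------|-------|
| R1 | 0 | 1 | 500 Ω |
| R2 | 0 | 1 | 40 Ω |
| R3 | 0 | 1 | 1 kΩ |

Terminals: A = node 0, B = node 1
Reduce the network between node 0 (A) and node 1 (B) by series/parallel combination:
  Rp1 = R1 ‖ R2 ‖ R3 (parallel, all between nodes 0 and 1) = 1/(1/500 + 1/40 + 1/1000) = 35.71 Ω
R_eq = 35.71 Ω

Final answer: 35.71 Ω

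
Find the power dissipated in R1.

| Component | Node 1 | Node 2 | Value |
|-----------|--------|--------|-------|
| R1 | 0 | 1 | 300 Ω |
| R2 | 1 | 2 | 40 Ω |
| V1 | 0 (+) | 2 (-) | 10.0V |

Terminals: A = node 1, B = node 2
Nodal analysis, taking node 2 as the 0 V reference.
Source V1 fixes V_0 = 10 V.
KCL at each unknown node (sum of currents leaving = 0; resistances in Ω):
  Node 1: (V_1 - 10)/300 + (V_1 - 0)/40 = 0
Collecting terms: 0.02833 × V_1 = 0.03333  =>  V_1 = 1.176 V
I_R1 = (V_0 - V_1)/R1 = (10 - 1.176)/300 = 0.02941 A
P_R1 = I_R1² × R1 = (0.02941)² × 300 = 0.2595 W

Final answer: 0.2595 W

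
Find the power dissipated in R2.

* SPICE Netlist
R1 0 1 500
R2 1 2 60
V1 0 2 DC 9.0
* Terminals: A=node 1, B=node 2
Nodal analysis, taking node 2 as the 0 V reference.
Source V1 fixes V_0 = 9 V.
KCL at each unknown node (sum of currents leaving = 0; resistances in Ω):
  Node 1: (V_1 - 9)/500 + (V_1 - 0)/60 = 0
Collecting terms: 0.01867 × V_1 = 0.018  =>  V_1 = 0.9643 V
I_R2 = (V_1 - V_2)/R2 = (0.9643 - 0)/60 = 0.01607 A
P_R2 = I_R2² × R2 = (0.01607)² × 60 = 0.0155 W

Final answer: 0.0155 W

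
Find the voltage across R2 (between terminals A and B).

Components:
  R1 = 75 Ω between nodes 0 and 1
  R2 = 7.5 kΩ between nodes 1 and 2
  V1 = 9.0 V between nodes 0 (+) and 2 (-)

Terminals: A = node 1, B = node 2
R1 and R2 are in series across V1 (node 0 → node 1 → node 2), and the output A–B is taken across R2, so this is a voltage divider.
Series current: I = V1/(R1 + R2) = 9/(75 + 7500) = 9/7575 = 0.001188 A
V_R2 = I × R2 = V1 × R2/(R1 + R2) = 9 × 7500/7575 = 8.911 V

Final answer: 8.911 V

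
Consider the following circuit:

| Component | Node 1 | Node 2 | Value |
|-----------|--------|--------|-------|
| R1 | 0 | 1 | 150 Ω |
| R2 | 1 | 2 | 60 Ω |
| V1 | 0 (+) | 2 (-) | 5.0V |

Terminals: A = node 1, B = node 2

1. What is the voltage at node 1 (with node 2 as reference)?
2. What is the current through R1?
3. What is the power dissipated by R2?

Nodal analysis, taking node 2 as the 0 V reference.
Source V1 fixes V_0 = 5 V.
KCL at each unknown node (sum of currents leaving = 0; resistances in Ω):
  Node 1: (V_1 - 5)/150 + (V_1 - 0)/60 = 0
Collecting terms: 0.02333 × V_1 = 0.03333  =>  V_1 = 1.429 V
Part 1:
  Read off the nodal solution: V_1 = 1.429 V
Part 2:
  I_R1 = (V_0 - V_1)/R1 = (5 - 1.429)/150 = 0.02381 A
  Magnitude: I_R1 = 0.02381 A
Part 3:
  I_R2 = (V_1 - V_2)/R2 = (1.429 - 0)/60 = 0.02381 A
  P_R2 = I_R2² × R2 = (0.02381)² × 60 = 0.03401 W

Final answers:
1. V_1 = 1.429 V
2. I_R1 = 0.02381 A
3. P_R2 = 0.03401 W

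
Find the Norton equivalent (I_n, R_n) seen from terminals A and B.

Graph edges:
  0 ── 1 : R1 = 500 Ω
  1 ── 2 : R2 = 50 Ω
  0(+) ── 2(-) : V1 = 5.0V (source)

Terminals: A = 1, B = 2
Find the Thévenin equivalent first; then I_n = V_th/R_th and R_n = R_th.
Step 1 — V_th is the open-circuit voltage V_A - V_B (nothing connected across the terminals).
Nodal analysis, taking node 2 as the 0 V reference.
Source V1 fixes V_0 = 5 V.
KCL at each unknown node (sum of currents leaving = 0; resistances in Ω):
  Node 1: (V_1 - 5)/500 + (V_1 - 0)/50 = 0
Collecting terms: 0.022 × V_1 = 0.01  =>  V_1 = 0.4545 V
V_th = V_1 - V_2 = 0.4545 - 0 = 0.4545 V
Step 2 — R_th: zero the source — replace V1 by a short circuit (node 2 merges into node 0) — and find the resistance seen between A (node 1) and B (node 0).
Reduce the network between node 1 (A) and node 0 (B) by series/parallel combination:
  Rp1 = R1 ‖ R2 (parallel, both between nodes 0 and 1) = 1/(1/500 + 1/50) = 45.45 Ω
R_th = 45.45 Ω
I_n = V_th/R_th = 0.4545/45.45 = 0.01 A, and R_n = R_th = 45.45 Ω

Final answer: I_n = 0.01 A, R_n = 45.45 Ω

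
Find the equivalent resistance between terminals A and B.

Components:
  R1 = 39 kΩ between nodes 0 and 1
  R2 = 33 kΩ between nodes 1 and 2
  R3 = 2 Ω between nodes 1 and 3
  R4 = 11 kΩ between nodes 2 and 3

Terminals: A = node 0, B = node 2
Reduce the network between node 0 (A) and node 2 (B) by series/parallel combination:
  Rs1 = R3 + R4 (series, joined only at node 3) = 2 + 11000 = 11000 Ω
  Rp1 = R2 ‖ Rs1 (parallel, both between nodes 1 and 2) = 1/(1/33000 + 1/11000) = 8251 Ω
  Rs2 = R1 + Rp1 (series, joined only at node 1) = 39000 + 8251 = 47250 Ω
R_eq = 47.25 kΩ

Final answer: 47.25 kΩ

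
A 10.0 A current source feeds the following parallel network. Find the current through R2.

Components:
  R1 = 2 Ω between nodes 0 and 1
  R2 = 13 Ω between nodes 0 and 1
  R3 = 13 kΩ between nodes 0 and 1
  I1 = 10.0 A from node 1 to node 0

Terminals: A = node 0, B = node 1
All resistors sit directly between nodes 0 and 1, so they are in parallel and share one voltage V; the full source current 10 A splits among them.
1/R_par = 1/2 + 1/13 + 1/13000 = 0.577 S  =>  R_par = 1.733 Ω
V = I × R_par = 10 × 1.733 = 17.33 V
I_R2 = V/R2 = 17.33/13 = 1.333 A

Final answer: 1.333 A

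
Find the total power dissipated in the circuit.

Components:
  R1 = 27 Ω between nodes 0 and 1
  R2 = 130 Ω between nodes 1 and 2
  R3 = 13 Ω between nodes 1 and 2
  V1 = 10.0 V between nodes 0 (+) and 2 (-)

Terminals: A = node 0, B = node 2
Nodal analysis, taking node 2 as the 0 V reference.
Source V1 fixes V_0 = 10 V.
KCL at each unknown node (sum of currents leaving = 0; resistances in Ω):
  Node 1: (V_1 - 10)/27 + (V_1 - 0)/130 + (V_1 - 0)/13 = 0
Collecting terms: 0.1217 × V_1 = 0.3704  =>  V_1 = 3.044 V
Power in each resistor, P = (ΔV)²/R:
  P_R1 = (10 - 3.044)²/27 = 1.792 W
  P_R2 = (3.044 - 0)²/130 = 0.0713 W
  P_R3 = (3.044 - 0)²/13 = 0.713 W
P_total = P_R1 + P_R2 + P_R3 = 2.576 W

Final answer: 2.576 W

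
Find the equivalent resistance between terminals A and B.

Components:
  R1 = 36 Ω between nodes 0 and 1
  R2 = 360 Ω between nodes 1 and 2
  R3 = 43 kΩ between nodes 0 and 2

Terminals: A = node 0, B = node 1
Reduce the network between node 0 (A) and node 1 (B) by series/parallel combination:
  Rs1 = R3 + R2 (series, joined only at node 2) = 43000 + 360 = 43360 Ω
  Rp1 = R1 ‖ Rs1 (parallel, both between nodes 0 and 1) = 1/(1/36 + 1/43360) = 35.97 Ω
R_eq = 35.97 Ω

Final answer: 35.97 Ω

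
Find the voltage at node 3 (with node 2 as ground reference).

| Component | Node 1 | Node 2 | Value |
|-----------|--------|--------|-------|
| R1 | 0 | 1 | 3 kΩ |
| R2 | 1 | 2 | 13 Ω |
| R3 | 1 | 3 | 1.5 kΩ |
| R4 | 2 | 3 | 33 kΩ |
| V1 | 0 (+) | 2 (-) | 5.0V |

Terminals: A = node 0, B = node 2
Nodal analysis, taking node 2 as the 0 V reference.
Source V1 fixes V_0 = 5 V.
KCL at each unknown node (sum of currents leaving = 0; resistances in Ω):
  Node 1: (V_1 - 5)/3000 + (V_1 - 0)/13 + (V_1 - V_3)/1500 = 0
  Node 3: (V_3 - V_1)/1500 + (V_3 - 0)/33000 = 0
Collecting terms (coefficients in siemens):
  0.07792·V_1 - 0.0006667·V_3 = 0.001667
  0.000697·V_3 - 0.0006667·V_1 = 0
Determinant D = (0.07792)(0.000697) - (-0.0006667)(-0.0006667) = 0.00005387
V_1 = [(0.001667)(0.000697) - (-0.0006667)(0)]/D = 0.02157 V
V_3 = [(0.07792)(0) - (0.001667)(-0.0006667)]/D = 0.02063 V
The requested potential is V_3 = 0.02063 V.

Final answer: V_3 = 0.02063 V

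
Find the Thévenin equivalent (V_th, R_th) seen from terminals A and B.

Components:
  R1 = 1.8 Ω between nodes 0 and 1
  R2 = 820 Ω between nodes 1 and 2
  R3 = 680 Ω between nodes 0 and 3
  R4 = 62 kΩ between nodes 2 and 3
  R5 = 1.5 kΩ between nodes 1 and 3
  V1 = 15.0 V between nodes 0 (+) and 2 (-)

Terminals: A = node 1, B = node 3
Step 1 — V_th is the open-circuit voltage V_A - V_B (nothing connected across the terminals).
Nodal analysis, taking node 2 as the 0 V reference.
Source V1 fixes V_0 = 15 V.
KCL at each unknown node (sum of currents leaving = 0; resistances in Ω):
  Node 1: (V_1 - 15)/1.8 + (V_1 - 0)/820 + (V_1 - V_3)/1500 = 0
  Node 3: (V_3 - 15)/680 + (V_3 - 0)/62000 + (V_3 - V_1)/1500 = 0
Collecting terms (coefficients in siemens):
  0.5574·V_1 - 0.0006667·V_3 = 8.333
  0.002153·V_3 - 0.0006667·V_1 = 0.02206
Determinant D = (0.5574)(0.002153) - (-0.0006667)(-0.0006667) = 0.0012
V_1 = [(8.333)(0.002153) - (-0.0006667)(0.02206)]/D = 14.97 V
V_3 = [(0.5574)(0.02206) - (8.333)(-0.0006667)]/D = 14.88 V
V_th = V_1 - V_3 = 14.97 - 14.88 = 0.08959 V
Step 2 — R_th: zero the source — replace V1 by a short circuit (node 2 merges into node 0) — and find the resistance seen between A (node 1) and B (node 3).
Reduce the network between node 1 (A) and node 3 (B) by series/parallel combination:
  Rp1 = R1 ‖ R2 (parallel, both between nodes 0 and 1) = 1/(1/1.8 + 1/820) = 1.796 Ω
  Rp2 = R3 ‖ R4 (parallel, both between nodes 0 and 3) = 1/(1/680 + 1/62000) = 672.6 Ω
  Rs1 = Rp1 + Rp2 (series, joined only at node 0) = 1.796 + 672.6 = 674.4 Ω
  Rp3 = R5 ‖ Rs1 (parallel, both between nodes 1 and 3) = 1/(1/1500 + 1/674.4) = 465.2 Ω
R_th = 465.2 Ω

Final answer: V_th = 0.08959 V, R_th = 465.2 Ω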